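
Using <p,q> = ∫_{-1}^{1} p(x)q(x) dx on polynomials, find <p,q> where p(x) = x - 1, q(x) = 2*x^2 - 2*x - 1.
<p,q> = -2/3

Expand the product: p(x)·q(x) = 2*x^3 - 4*x^2 + x + 1.
∫_{-1}^{1} of each monomial x^k gives [2/(k+1) if k even, 0 if k odd]. Integrating term-by-term (or equivalently evaluating the antiderivative F(x) = x^4/2 - 4*x^3/3 + x^2/2 + x at the endpoints):
  F(1) − F(−1) = 2/3 − (4/3) = -2/3.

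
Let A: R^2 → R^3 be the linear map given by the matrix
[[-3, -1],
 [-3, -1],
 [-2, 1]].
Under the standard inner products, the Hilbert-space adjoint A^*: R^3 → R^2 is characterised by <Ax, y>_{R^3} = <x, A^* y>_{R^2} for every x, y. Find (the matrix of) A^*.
A^* = A^T =
[[-3, -3, -2],
 [-1, -1, 1]]

For real matrices with standard dot products, the defining identity <Ax, y> = <x, A^* y> gives (Ax)^T y = x^T (A^*) y, i.e. x^T A^T y = x^T (A^*) y. Since this holds for all x, y, we must have A^* = A^T. Therefore
A^* =
[[-3, -3, -2],
 [-1, -1, 1]].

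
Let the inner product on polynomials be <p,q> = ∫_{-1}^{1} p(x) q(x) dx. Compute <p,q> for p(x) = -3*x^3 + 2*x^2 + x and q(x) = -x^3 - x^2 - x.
<p,q> = 4/21

Expand the product: p(x)·q(x) = 3*x^6 + x^5 - 3*x^3 - x^2.
∫_{-1}^{1} of each monomial x^k gives [2/(k+1) if k even, 0 if k odd]. Integrating term-by-term (or equivalently evaluating the antiderivative F(x) = 3*x^7/7 + x^6/6 - 3*x^4/4 - x^3/3 at the endpoints):
  F(1) − F(−1) = -41/84 − (-19/28) = 4/21.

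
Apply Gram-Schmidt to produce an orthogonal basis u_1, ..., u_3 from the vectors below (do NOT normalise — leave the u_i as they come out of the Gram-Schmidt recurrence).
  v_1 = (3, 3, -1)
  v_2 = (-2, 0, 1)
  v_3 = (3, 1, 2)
Orthogonal basis:
  u_1 = (3, 3, -1)
  u_2 = (-17/19, 21/19, 12/19)
  u_3 = (30/23, -10/23, 60/23)

Apply the Gram-Schmidt recurrence
  u_1 = v_1
  u_i = v_i − Σ_{j<i} ((v_i · u_j) / (u_j · u_j)) · u_j.

Step by step this gives:
  u_1 = (3, 3, -1)
  u_2 = (-17/19, 21/19, 12/19)
  u_3 = (30/23, -10/23, 60/23)

Orthogonality check:
  u_2 · u_1 = 0 (should be 0)
  u_3 · u_1 = 0 (should be 0)
  u_3 · u_2 = 0 (should be 0)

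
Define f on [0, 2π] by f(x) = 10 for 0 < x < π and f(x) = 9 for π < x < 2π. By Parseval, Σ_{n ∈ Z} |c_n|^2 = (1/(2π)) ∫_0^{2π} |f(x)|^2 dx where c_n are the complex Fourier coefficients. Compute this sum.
Σ |c_n|^2 = 181/2

Parseval equates the L^2 energy of f (normalised by 1/(2π)) with the ℓ^2 sum of its Fourier coefficients: (1/(2π)) ∫_0^{2π} |f|^2 = Σ |c_n|^2.
Compute the left side: (1/(2π)) [∫_0^π 10^2 dx + ∫_π^{2π} 9^2 dx] = (1/(2π)) · (100π + 81π) = (100 + 81)/2 = 181/2.
So Σ_{n ∈ Z} |c_n|^2 = 181/2.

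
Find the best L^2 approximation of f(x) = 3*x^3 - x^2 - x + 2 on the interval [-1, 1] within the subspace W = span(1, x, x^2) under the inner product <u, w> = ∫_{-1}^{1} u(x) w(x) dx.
g(x) = -x^2 + 4*x/5 + 2

The best approximation g ∈ W is the orthogonal projection of f onto W. Writing g = a_0 + a_1 x + a_2 x^2, the coefficients solve the normal equations G · a = b where
  G_{ij} = <φ_i, φ_j> and b_i = <f, φ_i>, with φ_0 = 1, φ_1 = x, φ_2 = x^2.
G =
  [2, 0, 2/3]
  [0, 2/3, 0]
  [2/3, 0, 2/5],
b = (10/3, 8/15, 14/15).
Solving gives a_0 = 2, a_1 = 4/5, a_2 = -1, so
  g(x) = -x^2 + 4*x/5 + 2.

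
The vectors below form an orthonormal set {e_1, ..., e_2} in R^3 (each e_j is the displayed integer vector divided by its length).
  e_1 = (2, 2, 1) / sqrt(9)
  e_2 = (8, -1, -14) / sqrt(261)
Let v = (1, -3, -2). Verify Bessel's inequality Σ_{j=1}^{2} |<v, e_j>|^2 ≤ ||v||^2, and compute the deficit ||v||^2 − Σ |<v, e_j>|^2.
Σ |<v, e_j>|^2 = 285/29; ||v||^2 = 14; deficit = 121/29

Write each e_j = u_j / sqrt(<u_j, u_j>) where u_j is the displayed integer vector. Then <v, e_j> = <v, u_j> / sqrt(<u_j, u_j>), so |<v, e_j>|^2 = <v, u_j>^2 / <u_j, u_j>.
Coefficients: <v, e_1> = -6/sqrt(9), <v, e_2> = 39/sqrt(261).
Square and sum: Σ |<v, e_j>|^2 = 285/29.
Compute ||v||^2 = v·v = 14.
Deficit = 14 − 285/29 = 121/29 ≥ 0, confirming Bessel's inequality. (The deficit equals ||v − Σ <v,e_j> e_j||^2, the squared distance from v to span{e_j}.)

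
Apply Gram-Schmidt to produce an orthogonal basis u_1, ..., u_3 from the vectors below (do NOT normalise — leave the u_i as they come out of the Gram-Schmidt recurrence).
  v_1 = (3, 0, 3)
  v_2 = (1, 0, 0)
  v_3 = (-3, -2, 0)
Orthogonal basis:
  u_1 = (3, 0, 3)
  u_2 = (1/2, 0, -1/2)
  u_3 = (0, -2, 0)

Apply the Gram-Schmidt recurrence
  u_1 = v_1
  u_i = v_i − Σ_{j<i} ((v_i · u_j) / (u_j · u_j)) · u_j.

Step by step this gives:
  u_1 = (3, 0, 3)
  u_2 = (1/2, 0, -1/2)
  u_3 = (0, -2, 0)

Orthogonality check:
  u_2 · u_1 = 0 (should be 0)
  u_3 · u_1 = 0 (should be 0)
  u_3 · u_2 = 0 (should be 0)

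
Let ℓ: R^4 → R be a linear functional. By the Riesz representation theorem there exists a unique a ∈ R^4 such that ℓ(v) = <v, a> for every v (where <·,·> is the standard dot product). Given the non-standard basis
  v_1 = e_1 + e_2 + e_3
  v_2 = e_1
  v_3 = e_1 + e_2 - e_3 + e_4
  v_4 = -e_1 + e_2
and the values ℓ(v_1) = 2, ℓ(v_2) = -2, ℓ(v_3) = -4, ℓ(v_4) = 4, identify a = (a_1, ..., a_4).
a = (-2, 2, 2, -2)

Write a = (a_1, ..., a_4) in the standard basis. For each basis vector v_i, ℓ(v_i) = <v_i, a> is a linear equation in the a_j's. Collect the n equations into a matrix system V a = ℓ, where row i of V is v_i (expressed in the standard basis). Since V is invertible (lower-triangular with 1s on the diagonal, up to permutation), solve by back-substitution:
  V =
[[1, 1, 1, 0],
 [1, 0, 0, 0],
 [1, 1, -1, 1],
 [-1, 1, 0, 0]]
  V a = (2, -2, -4, 4)
Solving gives a = (-2, 2, 2, -2).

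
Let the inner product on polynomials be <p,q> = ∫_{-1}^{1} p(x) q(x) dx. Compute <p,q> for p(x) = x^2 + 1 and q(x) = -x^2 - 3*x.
<p,q> = -16/15

Expand the product: p(x)·q(x) = -x^4 - 3*x^3 - x^2 - 3*x.
∫_{-1}^{1} of each monomial x^k gives [2/(k+1) if k even, 0 if k odd]. Integrating term-by-term (or equivalently evaluating the antiderivative F(x) = -x^5/5 - 3*x^4/4 - x^3/3 - 3*x^2/2 at the endpoints):
  F(1) − F(−1) = -167/60 − (-103/60) = -16/15.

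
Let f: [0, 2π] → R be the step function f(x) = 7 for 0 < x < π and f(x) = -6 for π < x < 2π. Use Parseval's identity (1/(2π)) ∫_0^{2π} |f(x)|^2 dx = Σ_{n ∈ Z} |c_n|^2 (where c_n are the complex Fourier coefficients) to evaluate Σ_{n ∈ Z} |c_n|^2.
Σ |c_n|^2 = 85/2

Parseval equates the L^2 energy of f (normalised by 1/(2π)) with the ℓ^2 sum of its Fourier coefficients: (1/(2π)) ∫_0^{2π} |f|^2 = Σ |c_n|^2.
Compute the left side: (1/(2π)) [∫_0^π 7^2 dx + ∫_π^{2π} (-6)^2 dx] = (1/(2π)) · (49π + 36π) = (49 + 36)/2 = 85/2.
So Σ_{n ∈ Z} |c_n|^2 = 85/2.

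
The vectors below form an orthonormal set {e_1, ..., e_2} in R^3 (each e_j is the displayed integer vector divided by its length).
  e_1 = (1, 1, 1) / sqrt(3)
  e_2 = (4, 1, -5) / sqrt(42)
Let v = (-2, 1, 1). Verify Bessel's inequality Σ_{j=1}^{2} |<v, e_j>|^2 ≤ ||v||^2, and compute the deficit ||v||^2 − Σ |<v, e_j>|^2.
Σ |<v, e_j>|^2 = 24/7; ||v||^2 = 6; deficit = 18/7

Write each e_j = u_j / sqrt(<u_j, u_j>) where u_j is the displayed integer vector. Then <v, e_j> = <v, u_j> / sqrt(<u_j, u_j>), so |<v, e_j>|^2 = <v, u_j>^2 / <u_j, u_j>.
Coefficients: <v, e_1> = 0/sqrt(3), <v, e_2> = -12/sqrt(42).
Square and sum: Σ |<v, e_j>|^2 = 24/7.
Compute ||v||^2 = v·v = 6.
Deficit = 6 − 24/7 = 18/7 ≥ 0, confirming Bessel's inequality. (The deficit equals ||v − Σ <v,e_j> e_j||^2, the squared distance from v to span{e_j}.)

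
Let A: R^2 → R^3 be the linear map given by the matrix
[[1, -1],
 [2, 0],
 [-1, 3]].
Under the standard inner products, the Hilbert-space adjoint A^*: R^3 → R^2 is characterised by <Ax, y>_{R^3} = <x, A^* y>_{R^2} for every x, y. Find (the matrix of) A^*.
A^* = A^T =
[[1, 2, -1],
 [-1, 0, 3]]

For real matrices with standard dot products, the defining identity <Ax, y> = <x, A^* y> gives (Ax)^T y = x^T (A^*) y, i.e. x^T A^T y = x^T (A^*) y. Since this holds for all x, y, we must have A^* = A^T. Therefore
A^* =
[[1, 2, -1],
 [-1, 0, 3]].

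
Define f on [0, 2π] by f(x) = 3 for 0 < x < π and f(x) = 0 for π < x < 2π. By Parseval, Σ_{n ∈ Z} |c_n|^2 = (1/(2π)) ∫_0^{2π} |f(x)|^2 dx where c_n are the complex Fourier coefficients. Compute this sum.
Σ |c_n|^2 = 9/2

Parseval equates the L^2 energy of f (normalised by 1/(2π)) with the ℓ^2 sum of its Fourier coefficients: (1/(2π)) ∫_0^{2π} |f|^2 = Σ |c_n|^2.
Compute the left side: (1/(2π)) [∫_0^π 3^2 dx + ∫_π^{2π} 0^2 dx] = (1/(2π)) · (9π + 0π) = (9 + 0)/2 = 9/2.
So Σ_{n ∈ Z} |c_n|^2 = 9/2.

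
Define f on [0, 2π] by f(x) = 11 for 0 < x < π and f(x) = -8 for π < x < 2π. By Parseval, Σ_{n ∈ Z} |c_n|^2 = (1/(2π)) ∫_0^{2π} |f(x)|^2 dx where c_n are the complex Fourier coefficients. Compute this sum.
Σ |c_n|^2 = 185/2

Parseval equates the L^2 energy of f (normalised by 1/(2π)) with the ℓ^2 sum of its Fourier coefficients: (1/(2π)) ∫_0^{2π} |f|^2 = Σ |c_n|^2.
Compute the left side: (1/(2π)) [∫_0^π 11^2 dx + ∫_π^{2π} (-8)^2 dx] = (1/(2π)) · (121π + 64π) = (121 + 64)/2 = 185/2.
So Σ_{n ∈ Z} |c_n|^2 = 185/2.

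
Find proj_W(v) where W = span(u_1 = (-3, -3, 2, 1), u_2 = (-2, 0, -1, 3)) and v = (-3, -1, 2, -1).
proj_W(v) = (-445/273, -29/13, 488/273, -43/273)

Set up U = [u_1 | ... | u_2] ∈ R^(4×2). The projector onto W = col(U) is P = U (U^T U)^(-1) U^T.
Compute U^T U =
  [23, 7]
  [7, 14],
and U^T v = (15, 1).
Solve U^T U · c = U^T v for the coefficients: c = (29/39, -82/273). The projection is proj_W(v) = U c.
Check: (v - proj_W(v)) · u_1 = 0  (should be 0).
Check: (v - proj_W(v)) · u_2 = 0  (should be 0).
Result: proj_W(v) = (-445/273, -29/13, 488/273, -43/273).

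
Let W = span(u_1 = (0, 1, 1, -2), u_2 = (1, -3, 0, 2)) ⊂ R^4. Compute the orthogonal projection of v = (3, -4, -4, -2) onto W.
proj_W(v) = (38/35, -93/35, 3/5, 34/35)

Set up U = [u_1 | ... | u_2] ∈ R^(4×2). The projector onto W = col(U) is P = U (U^T U)^(-1) U^T.
Compute U^T U =
  [6, -7]
  [-7, 14],
and U^T v = (-4, 11).
Solve U^T U · c = U^T v for the coefficients: c = (3/5, 38/35). The projection is proj_W(v) = U c.
Check: (v - proj_W(v)) · u_1 = 0  (should be 0).
Check: (v - proj_W(v)) · u_2 = 0  (should be 0).
Result: proj_W(v) = (38/35, -93/35, 3/5, 34/35).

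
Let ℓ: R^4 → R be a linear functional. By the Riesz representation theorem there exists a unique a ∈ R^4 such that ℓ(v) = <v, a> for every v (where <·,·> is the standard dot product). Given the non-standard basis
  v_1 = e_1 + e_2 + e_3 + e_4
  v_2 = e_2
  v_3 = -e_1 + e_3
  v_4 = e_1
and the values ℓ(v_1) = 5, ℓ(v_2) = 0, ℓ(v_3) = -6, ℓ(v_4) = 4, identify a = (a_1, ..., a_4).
a = (4, 0, -2, 3)

Write a = (a_1, ..., a_4) in the standard basis. For each basis vector v_i, ℓ(v_i) = <v_i, a> is a linear equation in the a_j's. Collect the n equations into a matrix system V a = ℓ, where row i of V is v_i (expressed in the standard basis). Since V is invertible (lower-triangular with 1s on the diagonal, up to permutation), solve by back-substitution:
  V =
[[1, 1, 1, 1],
 [0, 1, 0, 0],
 [-1, 0, 1, 0],
 [1, 0, 0, 0]]
  V a = (5, 0, -6, 4)
Solving gives a = (4, 0, -2, 3).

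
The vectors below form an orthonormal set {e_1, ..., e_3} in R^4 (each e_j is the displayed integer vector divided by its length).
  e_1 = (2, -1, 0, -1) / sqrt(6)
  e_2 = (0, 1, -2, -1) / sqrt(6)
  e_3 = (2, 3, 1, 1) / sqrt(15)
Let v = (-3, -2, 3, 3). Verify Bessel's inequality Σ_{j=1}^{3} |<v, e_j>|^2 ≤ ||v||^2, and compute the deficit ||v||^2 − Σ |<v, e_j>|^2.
Σ |<v, e_j>|^2 = 461/15; ||v||^2 = 31; deficit = 4/15

Write each e_j = u_j / sqrt(<u_j, u_j>) where u_j is the displayed integer vector. Then <v, e_j> = <v, u_j> / sqrt(<u_j, u_j>), so |<v, e_j>|^2 = <v, u_j>^2 / <u_j, u_j>.
Coefficients: <v, e_1> = -7/sqrt(6), <v, e_2> = -11/sqrt(6), <v, e_3> = -6/sqrt(15).
Square and sum: Σ |<v, e_j>|^2 = 461/15.
Compute ||v||^2 = v·v = 31.
Deficit = 31 − 461/15 = 4/15 ≥ 0, confirming Bessel's inequality. (The deficit equals ||v − Σ <v,e_j> e_j||^2, the squared distance from v to span{e_j}.)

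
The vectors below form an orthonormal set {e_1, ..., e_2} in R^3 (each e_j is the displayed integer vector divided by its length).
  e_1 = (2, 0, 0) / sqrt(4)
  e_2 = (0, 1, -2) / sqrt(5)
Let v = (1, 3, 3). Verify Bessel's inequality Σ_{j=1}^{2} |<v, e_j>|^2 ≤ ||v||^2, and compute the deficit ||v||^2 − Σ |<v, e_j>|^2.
Σ |<v, e_j>|^2 = 14/5; ||v||^2 = 19; deficit = 81/5

Write each e_j = u_j / sqrt(<u_j, u_j>) where u_j is the displayed integer vector. Then <v, e_j> = <v, u_j> / sqrt(<u_j, u_j>), so |<v, e_j>|^2 = <v, u_j>^2 / <u_j, u_j>.
Coefficients: <v, e_1> = 2/sqrt(4), <v, e_2> = -3/sqrt(5).
Square and sum: Σ |<v, e_j>|^2 = 14/5.
Compute ||v||^2 = v·v = 19.
Deficit = 19 − 14/5 = 81/5 ≥ 0, confirming Bessel's inequality. (The deficit equals ||v − Σ <v,e_j> e_j||^2, the squared distance from v to span{e_j}.)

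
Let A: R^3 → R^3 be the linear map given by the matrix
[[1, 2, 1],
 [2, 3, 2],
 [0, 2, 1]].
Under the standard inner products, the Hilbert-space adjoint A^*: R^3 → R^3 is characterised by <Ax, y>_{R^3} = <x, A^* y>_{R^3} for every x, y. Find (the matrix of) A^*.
A^* = A^T =
[[1, 2, 0],
 [2, 3, 2],
 [1, 2, 1]]

For real matrices with standard dot products, the defining identity <Ax, y> = <x, A^* y> gives (Ax)^T y = x^T (A^*) y, i.e. x^T A^T y = x^T (A^*) y. Since this holds for all x, y, we must have A^* = A^T. Therefore
A^* =
[[1, 2, 0],
 [2, 3, 2],
 [1, 2, 1]].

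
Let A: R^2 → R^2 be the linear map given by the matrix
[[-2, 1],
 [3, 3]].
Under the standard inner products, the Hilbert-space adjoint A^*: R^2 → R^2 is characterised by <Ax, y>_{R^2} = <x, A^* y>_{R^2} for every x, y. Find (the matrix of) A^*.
A^* = A^T =
[[-2, 3],
 [1, 3]]

For real matrices with standard dot products, the defining identity <Ax, y> = <x, A^* y> gives (Ax)^T y = x^T (A^*) y, i.e. x^T A^T y = x^T (A^*) y. Since this holds for all x, y, we must have A^* = A^T. Therefore
A^* =
[[-2, 3],
 [1, 3]].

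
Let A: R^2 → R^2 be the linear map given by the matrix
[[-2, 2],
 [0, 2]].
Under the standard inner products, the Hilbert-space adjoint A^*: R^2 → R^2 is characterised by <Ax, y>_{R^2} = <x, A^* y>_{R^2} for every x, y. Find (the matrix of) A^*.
A^* = A^T =
[[-2, 0],
 [2, 2]]

For real matrices with standard dot products, the defining identity <Ax, y> = <x, A^* y> gives (Ax)^T y = x^T (A^*) y, i.e. x^T A^T y = x^T (A^*) y. Since this holds for all x, y, we must have A^* = A^T. Therefore
A^* =
[[-2, 0],
 [2, 2]].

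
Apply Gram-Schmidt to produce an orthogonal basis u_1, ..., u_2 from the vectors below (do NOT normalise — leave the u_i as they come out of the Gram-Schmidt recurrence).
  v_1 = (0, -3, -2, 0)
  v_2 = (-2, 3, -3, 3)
Orthogonal basis:
  u_1 = (0, -3, -2, 0)
  u_2 = (-2, 30/13, -45/13, 3)

Apply the Gram-Schmidt recurrence
  u_1 = v_1
  u_i = v_i − Σ_{j<i} ((v_i · u_j) / (u_j · u_j)) · u_j.

Step by step this gives:
  u_1 = (0, -3, -2, 0)
  u_2 = (-2, 30/13, -45/13, 3)

Orthogonality check:
  u_2 · u_1 = 0 (should be 0)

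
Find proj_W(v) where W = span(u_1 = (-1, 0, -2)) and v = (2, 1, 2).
proj_W(v) = (6/5, 0, 12/5)

Set up U = [u_1 | ... | u_1] ∈ R^(3×1). The projector onto W = col(U) is P = U (U^T U)^(-1) U^T.
Compute U^T U =
  [5],
and U^T v = (-6).
Solve U^T U · c = U^T v for the coefficients: c = (-6/5). The projection is proj_W(v) = U c.
Check: (v - proj_W(v)) · u_1 = 0  (should be 0).
Result: proj_W(v) = (6/5, 0, 12/5).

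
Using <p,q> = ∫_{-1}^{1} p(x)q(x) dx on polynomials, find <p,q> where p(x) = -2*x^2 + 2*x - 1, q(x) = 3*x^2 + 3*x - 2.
<p,q> = 94/15

Expand the product: p(x)·q(x) = -6*x^4 + 7*x^2 - 7*x + 2.
∫_{-1}^{1} of each monomial x^k gives [2/(k+1) if k even, 0 if k odd]. Integrating term-by-term (or equivalently evaluating the antiderivative F(x) = -6*x^5/5 + 7*x^3/3 - 7*x^2/2 + 2*x at the endpoints):
  F(1) − F(−1) = -11/30 − (-199/30) = 94/15.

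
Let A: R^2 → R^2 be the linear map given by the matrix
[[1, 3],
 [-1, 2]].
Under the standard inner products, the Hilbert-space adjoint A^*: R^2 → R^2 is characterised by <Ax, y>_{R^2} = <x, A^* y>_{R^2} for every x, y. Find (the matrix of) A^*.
A^* = A^T =
[[1, -1],
 [3, 2]]

For real matrices with standard dot products, the defining identity <Ax, y> = <x, A^* y> gives (Ax)^T y = x^T (A^*) y, i.e. x^T A^T y = x^T (A^*) y. Since this holds for all x, y, we must have A^* = A^T. Therefore
A^* =
[[1, -1],
 [3, 2]].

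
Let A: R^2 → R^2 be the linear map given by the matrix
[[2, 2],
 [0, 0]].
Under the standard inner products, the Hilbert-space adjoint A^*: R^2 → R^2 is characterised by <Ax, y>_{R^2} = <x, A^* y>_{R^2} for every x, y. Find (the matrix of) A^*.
A^* = A^T =
[[2, 0],
 [2, 0]]

For real matrices with standard dot products, the defining identity <Ax, y> = <x, A^* y> gives (Ax)^T y = x^T (A^*) y, i.e. x^T A^T y = x^T (A^*) y. Since this holds for all x, y, we must have A^* = A^T. Therefore
A^* =
[[2, 0],
 [2, 0]].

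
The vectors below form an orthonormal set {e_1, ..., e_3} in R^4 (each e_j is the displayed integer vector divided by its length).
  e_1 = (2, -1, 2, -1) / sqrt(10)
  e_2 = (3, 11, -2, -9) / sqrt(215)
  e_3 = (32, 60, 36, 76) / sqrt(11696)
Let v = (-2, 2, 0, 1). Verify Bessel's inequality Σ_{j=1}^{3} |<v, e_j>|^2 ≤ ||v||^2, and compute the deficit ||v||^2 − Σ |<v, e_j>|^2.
Σ |<v, e_j>|^2 = 225/34; ||v||^2 = 9; deficit = 81/34

Write each e_j = u_j / sqrt(<u_j, u_j>) where u_j is the displayed integer vector. Then <v, e_j> = <v, u_j> / sqrt(<u_j, u_j>), so |<v, e_j>|^2 = <v, u_j>^2 / <u_j, u_j>.
Coefficients: <v, e_1> = -7/sqrt(10), <v, e_2> = 7/sqrt(215), <v, e_3> = 132/sqrt(11696).
Square and sum: Σ |<v, e_j>|^2 = 225/34.
Compute ||v||^2 = v·v = 9.
Deficit = 9 − 225/34 = 81/34 ≥ 0, confirming Bessel's inequality. (The deficit equals ||v − Σ <v,e_j> e_j||^2, the squared distance from v to span{e_j}.)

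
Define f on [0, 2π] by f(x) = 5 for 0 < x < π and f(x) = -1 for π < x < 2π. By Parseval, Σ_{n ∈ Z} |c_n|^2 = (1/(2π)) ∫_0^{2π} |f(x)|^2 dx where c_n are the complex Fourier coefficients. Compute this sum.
Σ |c_n|^2 = 13

Parseval equates the L^2 energy of f (normalised by 1/(2π)) with the ℓ^2 sum of its Fourier coefficients: (1/(2π)) ∫_0^{2π} |f|^2 = Σ |c_n|^2.
Compute the left side: (1/(2π)) [∫_0^π 5^2 dx + ∫_π^{2π} (-1)^2 dx] = (1/(2π)) · (25π + 1π) = (25 + 1)/2 = 13.
So Σ_{n ∈ Z} |c_n|^2 = 13.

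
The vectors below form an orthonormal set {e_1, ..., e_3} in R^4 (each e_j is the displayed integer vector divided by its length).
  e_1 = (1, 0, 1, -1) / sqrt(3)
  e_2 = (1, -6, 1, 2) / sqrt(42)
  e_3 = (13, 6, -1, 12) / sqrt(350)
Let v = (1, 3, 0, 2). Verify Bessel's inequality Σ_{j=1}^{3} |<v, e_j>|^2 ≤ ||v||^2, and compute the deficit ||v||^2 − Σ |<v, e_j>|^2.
Σ |<v, e_j>|^2 = 13; ||v||^2 = 14; deficit = 1

Write each e_j = u_j / sqrt(<u_j, u_j>) where u_j is the displayed integer vector. Then <v, e_j> = <v, u_j> / sqrt(<u_j, u_j>), so |<v, e_j>|^2 = <v, u_j>^2 / <u_j, u_j>.
Coefficients: <v, e_1> = -1/sqrt(3), <v, e_2> = -13/sqrt(42), <v, e_3> = 55/sqrt(350).
Square and sum: Σ |<v, e_j>|^2 = 13.
Compute ||v||^2 = v·v = 14.
Deficit = 14 − 13 = 1 ≥ 0, confirming Bessel's inequality. (The deficit equals ||v − Σ <v,e_j> e_j||^2, the squared distance from v to span{e_j}.)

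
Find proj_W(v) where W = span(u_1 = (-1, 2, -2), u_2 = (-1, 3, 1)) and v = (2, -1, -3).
proj_W(v) = (10/37, -61/37, -103/37)

Set up U = [u_1 | ... | u_2] ∈ R^(3×2). The projector onto W = col(U) is P = U (U^T U)^(-1) U^T.
Compute U^T U =
  [9, 5]
  [5, 11],
and U^T v = (2, -8).
Solve U^T U · c = U^T v for the coefficients: c = (31/37, -41/37). The projection is proj_W(v) = U c.
Check: (v - proj_W(v)) · u_1 = 0  (should be 0).
Check: (v - proj_W(v)) · u_2 = 0  (should be 0).
Result: proj_W(v) = (10/37, -61/37, -103/37).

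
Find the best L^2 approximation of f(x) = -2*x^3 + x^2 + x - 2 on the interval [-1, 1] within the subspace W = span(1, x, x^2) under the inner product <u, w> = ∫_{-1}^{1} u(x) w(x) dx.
g(x) = x^2 - x/5 - 2

The best approximation g ∈ W is the orthogonal projection of f onto W. Writing g = a_0 + a_1 x + a_2 x^2, the coefficients solve the normal equations G · a = b where
  G_{ij} = <φ_i, φ_j> and b_i = <f, φ_i>, with φ_0 = 1, φ_1 = x, φ_2 = x^2.
G =
  [2, 0, 2/3]
  [0, 2/3, 0]
  [2/3, 0, 2/5],
b = (-10/3, -2/15, -14/15).
Solving gives a_0 = -2, a_1 = -1/5, a_2 = 1, so
  g(x) = x^2 - x/5 - 2.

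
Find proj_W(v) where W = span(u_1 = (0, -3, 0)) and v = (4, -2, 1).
proj_W(v) = (0, -2, 0)

Set up U = [u_1 | ... | u_1] ∈ R^(3×1). The projector onto W = col(U) is P = U (U^T U)^(-1) U^T.
Compute U^T U =
  [9],
and U^T v = (6).
Solve U^T U · c = U^T v for the coefficients: c = (2/3). The projection is proj_W(v) = U c.
Check: (v - proj_W(v)) · u_1 = 0  (should be 0).
Result: proj_W(v) = (0, -2, 0).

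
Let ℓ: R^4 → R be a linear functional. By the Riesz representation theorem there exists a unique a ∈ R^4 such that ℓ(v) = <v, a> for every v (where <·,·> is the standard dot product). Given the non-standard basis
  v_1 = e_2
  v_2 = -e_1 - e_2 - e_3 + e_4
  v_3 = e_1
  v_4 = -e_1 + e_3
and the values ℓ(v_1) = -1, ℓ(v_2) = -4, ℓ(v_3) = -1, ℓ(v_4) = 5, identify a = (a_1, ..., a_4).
a = (-1, -1, 4, -2)

Write a = (a_1, ..., a_4) in the standard basis. For each basis vector v_i, ℓ(v_i) = <v_i, a> is a linear equation in the a_j's. Collect the n equations into a matrix system V a = ℓ, where row i of V is v_i (expressed in the standard basis). Since V is invertible (lower-triangular with 1s on the diagonal, up to permutation), solve by back-substitution:
  V =
[[0, 1, 0, 0],
 [-1, -1, -1, 1],
 [1, 0, 0, 0],
 [-1, 0, 1, 0]]
  V a = (-1, -4, -1, 5)
Solving gives a = (-1, -1, 4, -2).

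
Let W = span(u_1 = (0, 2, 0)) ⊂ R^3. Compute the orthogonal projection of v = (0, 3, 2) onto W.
proj_W(v) = (0, 3, 0)

Set up U = [u_1 | ... | u_1] ∈ R^(3×1). The projector onto W = col(U) is P = U (U^T U)^(-1) U^T.
Compute U^T U =
  [4],
and U^T v = (6).
Solve U^T U · c = U^T v for the coefficients: c = (3/2). The projection is proj_W(v) = U c.
Check: (v - proj_W(v)) · u_1 = 0  (should be 0).
Result: proj_W(v) = (0, 3, 0).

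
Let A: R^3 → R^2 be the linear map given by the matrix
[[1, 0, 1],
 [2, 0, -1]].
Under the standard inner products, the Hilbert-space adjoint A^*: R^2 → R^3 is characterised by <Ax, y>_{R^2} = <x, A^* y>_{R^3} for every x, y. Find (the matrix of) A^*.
A^* = A^T =
[[1, 2],
 [0, 0],
 [1, -1]]

For real matrices with standard dot products, the defining identity <Ax, y> = <x, A^* y> gives (Ax)^T y = x^T (A^*) y, i.e. x^T A^T y = x^T (A^*) y. Since this holds for all x, y, we must have A^* = A^T. Therefore
A^* =
[[1, 2],
 [0, 0],
 [1, -1]].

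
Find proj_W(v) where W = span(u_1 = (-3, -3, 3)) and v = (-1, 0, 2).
proj_W(v) = (-1, -1, 1)

Set up U = [u_1 | ... | u_1] ∈ R^(3×1). The projector onto W = col(U) is P = U (U^T U)^(-1) U^T.
Compute U^T U =
  [27],
and U^T v = (9).
Solve U^T U · c = U^T v for the coefficients: c = (1/3). The projection is proj_W(v) = U c.
Check: (v - proj_W(v)) · u_1 = 0  (should be 0).
Result: proj_W(v) = (-1, -1, 1).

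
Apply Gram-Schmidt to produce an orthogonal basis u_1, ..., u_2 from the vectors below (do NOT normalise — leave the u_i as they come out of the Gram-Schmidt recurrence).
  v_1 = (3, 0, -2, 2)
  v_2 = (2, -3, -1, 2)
Orthogonal basis:
  u_1 = (3, 0, -2, 2)
  u_2 = (-2/17, -3, 7/17, 10/17)

Apply the Gram-Schmidt recurrence
  u_1 = v_1
  u_i = v_i − Σ_{j<i} ((v_i · u_j) / (u_j · u_j)) · u_j.

Step by step this gives:
  u_1 = (3, 0, -2, 2)
  u_2 = (-2/17, -3, 7/17, 10/17)

Orthogonality check:
  u_2 · u_1 = 0 (should be 0)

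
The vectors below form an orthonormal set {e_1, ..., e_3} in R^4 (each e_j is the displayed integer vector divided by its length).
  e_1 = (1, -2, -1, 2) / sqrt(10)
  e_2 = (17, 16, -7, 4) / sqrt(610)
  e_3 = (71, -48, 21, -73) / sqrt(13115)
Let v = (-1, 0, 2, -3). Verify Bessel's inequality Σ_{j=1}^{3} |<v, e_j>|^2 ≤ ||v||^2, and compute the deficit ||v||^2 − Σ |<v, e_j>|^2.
Σ |<v, e_j>|^2 = 597/43; ||v||^2 = 14; deficit = 5/43

Write each e_j = u_j / sqrt(<u_j, u_j>) where u_j is the displayed integer vector. Then <v, e_j> = <v, u_j> / sqrt(<u_j, u_j>), so |<v, e_j>|^2 = <v, u_j>^2 / <u_j, u_j>.
Coefficients: <v, e_1> = -9/sqrt(10), <v, e_2> = -43/sqrt(610), <v, e_3> = 190/sqrt(13115).
Square and sum: Σ |<v, e_j>|^2 = 597/43.
Compute ||v||^2 = v·v = 14.
Deficit = 14 − 597/43 = 5/43 ≥ 0, confirming Bessel's inequality. (The deficit equals ||v − Σ <v,e_j> e_j||^2, the squared distance from v to span{e_j}.)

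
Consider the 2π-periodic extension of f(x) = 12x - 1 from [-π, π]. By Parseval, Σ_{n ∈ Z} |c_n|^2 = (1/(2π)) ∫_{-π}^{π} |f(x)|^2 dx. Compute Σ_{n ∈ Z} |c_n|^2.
Σ |c_n|^2 = 48π^2 + 1

Expand and integrate term by term over [-π, π]:
  ∫ (12x)^2 dx = 144·(2π^3/3); ∫ 2·12·(-1)·x dx = 0 (odd integrand); ∫ (-1)^2 dx = 1·2π.
So (1/(2π)) ∫_{-π}^{π} (12x - 1)^2 dx = 144π^2/3 + 1 = 48π^2 + 1.
Parseval ⇒ Σ |c_n|^2 = 48π^2 + 1.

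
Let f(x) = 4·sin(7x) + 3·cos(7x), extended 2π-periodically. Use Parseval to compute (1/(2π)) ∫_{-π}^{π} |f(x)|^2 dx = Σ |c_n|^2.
Σ |c_n|^2 = 25/2

Expand |f|^2 and use orthogonality of {sin(nx), cos(mx)} on [-π, π]:
  ∫_{-π}^{π} sin(nx)^2 dx = π, ∫ cos(mx)^2 dx = π, and cross terms integrate to 0.
So ∫_{-π}^{π} f(x)^2 dx = 4^2 · π + 3^2 · π = (16 + 9)π.
Divide by 2π: (16 + 9)/2 = 25/2.
By Parseval, this equals Σ |c_n|^2.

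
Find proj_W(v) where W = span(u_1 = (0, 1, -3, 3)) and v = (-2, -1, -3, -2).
proj_W(v) = (0, 2/19, -6/19, 6/19)

Set up U = [u_1 | ... | u_1] ∈ R^(4×1). The projector onto W = col(U) is P = U (U^T U)^(-1) U^T.
Compute U^T U =
  [19],
and U^T v = (2).
Solve U^T U · c = U^T v for the coefficients: c = (2/19). The projection is proj_W(v) = U c.
Check: (v - proj_W(v)) · u_1 = 0  (should be 0).
Result: proj_W(v) = (0, 2/19, -6/19, 6/19).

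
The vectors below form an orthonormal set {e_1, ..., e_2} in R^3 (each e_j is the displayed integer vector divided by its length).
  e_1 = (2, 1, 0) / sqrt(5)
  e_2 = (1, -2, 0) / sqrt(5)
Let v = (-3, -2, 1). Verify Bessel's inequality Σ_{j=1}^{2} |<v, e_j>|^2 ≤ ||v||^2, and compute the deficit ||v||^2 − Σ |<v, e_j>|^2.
Σ |<v, e_j>|^2 = 13; ||v||^2 = 14; deficit = 1

Write each e_j = u_j / sqrt(<u_j, u_j>) where u_j is the displayed integer vector. Then <v, e_j> = <v, u_j> / sqrt(<u_j, u_j>), so |<v, e_j>|^2 = <v, u_j>^2 / <u_j, u_j>.
Coefficients: <v, e_1> = -8/sqrt(5), <v, e_2> = 1/sqrt(5).
Square and sum: Σ |<v, e_j>|^2 = 13.
Compute ||v||^2 = v·v = 14.
Deficit = 14 − 13 = 1 ≥ 0, confirming Bessel's inequality. (The deficit equals ||v − Σ <v,e_j> e_j||^2, the squared distance from v to span{e_j}.)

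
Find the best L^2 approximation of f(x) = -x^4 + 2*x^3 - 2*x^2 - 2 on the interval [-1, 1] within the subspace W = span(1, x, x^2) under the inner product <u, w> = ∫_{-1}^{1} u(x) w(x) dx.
g(x) = -20*x^2/7 + 6*x/5 - 67/35

The best approximation g ∈ W is the orthogonal projection of f onto W. Writing g = a_0 + a_1 x + a_2 x^2, the coefficients solve the normal equations G · a = b where
  G_{ij} = <φ_i, φ_j> and b_i = <f, φ_i>, with φ_0 = 1, φ_1 = x, φ_2 = x^2.
G =
  [2, 0, 2/3]
  [0, 2/3, 0]
  [2/3, 0, 2/5],
b = (-86/15, 4/5, -254/105).
Solving gives a_0 = -67/35, a_1 = 6/5, a_2 = -20/7, so
  g(x) = -20*x^2/7 + 6*x/5 - 67/35.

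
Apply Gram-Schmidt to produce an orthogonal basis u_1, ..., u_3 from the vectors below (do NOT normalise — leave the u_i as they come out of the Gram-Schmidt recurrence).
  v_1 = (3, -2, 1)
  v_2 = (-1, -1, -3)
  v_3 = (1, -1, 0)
Orthogonal basis:
  u_1 = (3, -2, 1)
  u_2 = (-1/7, -11/7, -19/7)
  u_3 = (-7/138, -4/69, 5/138)

Apply the Gram-Schmidt recurrence
  u_1 = v_1
  u_i = v_i − Σ_{j<i} ((v_i · u_j) / (u_j · u_j)) · u_j.

Step by step this gives:
  u_1 = (3, -2, 1)
  u_2 = (-1/7, -11/7, -19/7)
  u_3 = (-7/138, -4/69, 5/138)

Orthogonality check:
  u_2 · u_1 = 0 (should be 0)
  u_3 · u_1 = 0 (should be 0)
  u_3 · u_2 = 0 (should be 0)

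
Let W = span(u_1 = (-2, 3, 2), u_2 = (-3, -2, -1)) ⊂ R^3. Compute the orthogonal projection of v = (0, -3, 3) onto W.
proj_W(v) = (-7/26, -11/13, -1/2)

Set up U = [u_1 | ... | u_2] ∈ R^(3×2). The projector onto W = col(U) is P = U (U^T U)^(-1) U^T.
Compute U^T U =
  [17, -2]
  [-2, 14],
and U^T v = (-3, 3).
Solve U^T U · c = U^T v for the coefficients: c = (-2/13, 5/26). The projection is proj_W(v) = U c.
Check: (v - proj_W(v)) · u_1 = 0  (should be 0).
Check: (v - proj_W(v)) · u_2 = 0  (should be 0).
Result: proj_W(v) = (-7/26, -11/13, -1/2).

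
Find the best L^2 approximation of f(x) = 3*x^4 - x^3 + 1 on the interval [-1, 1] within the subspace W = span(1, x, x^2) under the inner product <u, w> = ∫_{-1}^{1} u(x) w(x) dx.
g(x) = 18*x^2/7 - 3*x/5 + 26/35

The best approximation g ∈ W is the orthogonal projection of f onto W. Writing g = a_0 + a_1 x + a_2 x^2, the coefficients solve the normal equations G · a = b where
  G_{ij} = <φ_i, φ_j> and b_i = <f, φ_i>, with φ_0 = 1, φ_1 = x, φ_2 = x^2.
G =
  [2, 0, 2/3]
  [0, 2/3, 0]
  [2/3, 0, 2/5],
b = (16/5, -2/5, 32/21).
Solving gives a_0 = 26/35, a_1 = -3/5, a_2 = 18/7, so
  g(x) = 18*x^2/7 - 3*x/5 + 26/35.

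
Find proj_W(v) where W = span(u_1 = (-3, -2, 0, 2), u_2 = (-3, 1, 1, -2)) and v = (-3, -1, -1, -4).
proj_W(v) = (-3, 1, 1, -2)

Set up U = [u_1 | ... | u_2] ∈ R^(4×2). The projector onto W = col(U) is P = U (U^T U)^(-1) U^T.
Compute U^T U =
  [17, 3]
  [3, 15],
and U^T v = (3, 15).
Solve U^T U · c = U^T v for the coefficients: c = (0, 1). The projection is proj_W(v) = U c.
Check: (v - proj_W(v)) · u_1 = 0  (should be 0).
Check: (v - proj_W(v)) · u_2 = 0  (should be 0).
Result: proj_W(v) = (-3, 1, 1, -2).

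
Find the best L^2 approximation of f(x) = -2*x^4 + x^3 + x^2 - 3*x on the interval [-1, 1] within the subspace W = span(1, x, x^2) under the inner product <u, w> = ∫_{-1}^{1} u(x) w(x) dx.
g(x) = -5*x^2/7 - 12*x/5 + 6/35

The best approximation g ∈ W is the orthogonal projection of f onto W. Writing g = a_0 + a_1 x + a_2 x^2, the coefficients solve the normal equations G · a = b where
  G_{ij} = <φ_i, φ_j> and b_i = <f, φ_i>, with φ_0 = 1, φ_1 = x, φ_2 = x^2.
G =
  [2, 0, 2/3]
  [0, 2/3, 0]
  [2/3, 0, 2/5],
b = (-2/15, -8/5, -6/35).
Solving gives a_0 = 6/35, a_1 = -12/5, a_2 = -5/7, so
  g(x) = -5*x^2/7 - 12*x/5 + 6/35.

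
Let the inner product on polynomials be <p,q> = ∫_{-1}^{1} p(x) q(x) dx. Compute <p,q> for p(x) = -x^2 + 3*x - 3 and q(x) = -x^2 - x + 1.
<p,q> = -94/15

Expand the product: p(x)·q(x) = x^4 - 2*x^3 - x^2 + 6*x - 3.
∫_{-1}^{1} of each monomial x^k gives [2/(k+1) if k even, 0 if k odd]. Integrating term-by-term (or equivalently evaluating the antiderivative F(x) = x^5/5 - x^4/2 - x^3/3 + 3*x^2 - 3*x at the endpoints):
  F(1) − F(−1) = -19/30 − (169/30) = -94/15.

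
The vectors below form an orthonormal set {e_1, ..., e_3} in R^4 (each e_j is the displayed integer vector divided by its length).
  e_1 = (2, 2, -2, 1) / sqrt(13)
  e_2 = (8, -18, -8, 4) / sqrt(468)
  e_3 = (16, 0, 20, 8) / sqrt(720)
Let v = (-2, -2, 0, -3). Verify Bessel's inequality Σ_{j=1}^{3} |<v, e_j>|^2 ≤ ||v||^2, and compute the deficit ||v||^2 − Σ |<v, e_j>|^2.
Σ |<v, e_j>|^2 = 69/5; ||v||^2 = 17; deficit = 16/5

Write each e_j = u_j / sqrt(<u_j, u_j>) where u_j is the displayed integer vector. Then <v, e_j> = <v, u_j> / sqrt(<u_j, u_j>), so |<v, e_j>|^2 = <v, u_j>^2 / <u_j, u_j>.
Coefficients: <v, e_1> = -11/sqrt(13), <v, e_2> = 8/sqrt(468), <v, e_3> = -56/sqrt(720).
Square and sum: Σ |<v, e_j>|^2 = 69/5.
Compute ||v||^2 = v·v = 17.
Deficit = 17 − 69/5 = 16/5 ≥ 0, confirming Bessel's inequality. (The deficit equals ||v − Σ <v,e_j> e_j||^2, the squared distance from v to span{e_j}.)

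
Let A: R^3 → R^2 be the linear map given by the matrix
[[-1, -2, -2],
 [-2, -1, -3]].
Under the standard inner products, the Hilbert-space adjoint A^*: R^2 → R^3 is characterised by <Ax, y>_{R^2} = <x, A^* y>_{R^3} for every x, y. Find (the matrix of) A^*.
A^* = A^T =
[[-1, -2],
 [-2, -1],
 [-2, -3]]

For real matrices with standard dot products, the defining identity <Ax, y> = <x, A^* y> gives (Ax)^T y = x^T (A^*) y, i.e. x^T A^T y = x^T (A^*) y. Since this holds for all x, y, we must have A^* = A^T. Therefore
A^* =
[[-1, -2],
 [-2, -1],
 [-2, -3]].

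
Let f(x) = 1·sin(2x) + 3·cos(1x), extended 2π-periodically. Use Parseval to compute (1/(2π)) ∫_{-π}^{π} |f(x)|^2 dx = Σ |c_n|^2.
Σ |c_n|^2 = 5

Expand |f|^2 and use orthogonality of {sin(nx), cos(mx)} on [-π, π]:
  ∫_{-π}^{π} sin(nx)^2 dx = π, ∫ cos(mx)^2 dx = π, and cross terms integrate to 0.
So ∫_{-π}^{π} f(x)^2 dx = 1^2 · π + 3^2 · π = (1 + 9)π.
Divide by 2π: (1 + 9)/2 = 5.
By Parseval, this equals Σ |c_n|^2.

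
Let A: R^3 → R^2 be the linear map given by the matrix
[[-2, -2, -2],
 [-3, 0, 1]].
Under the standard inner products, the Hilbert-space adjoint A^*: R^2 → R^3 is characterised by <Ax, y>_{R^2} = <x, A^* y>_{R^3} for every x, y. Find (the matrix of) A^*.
A^* = A^T =
[[-2, -3],
 [-2, 0],
 [-2, 1]]

For real matrices with standard dot products, the defining identity <Ax, y> = <x, A^* y> gives (Ax)^T y = x^T (A^*) y, i.e. x^T A^T y = x^T (A^*) y. Since this holds for all x, y, we must have A^* = A^T. Therefore
A^* =
[[-2, -3],
 [-2, 0],
 [-2, 1]].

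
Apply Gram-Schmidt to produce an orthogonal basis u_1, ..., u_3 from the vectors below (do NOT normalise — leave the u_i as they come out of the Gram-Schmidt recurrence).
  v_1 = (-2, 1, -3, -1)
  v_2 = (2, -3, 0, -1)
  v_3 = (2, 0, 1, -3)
Orthogonal basis:
  u_1 = (-2, 1, -3, -1)
  u_2 = (6/5, -13/5, -6/5, -7/5)
  u_3 = (79/87, 257/174, 22/29, -455/174)

Apply the Gram-Schmidt recurrence
  u_1 = v_1
  u_i = v_i − Σ_{j<i} ((v_i · u_j) / (u_j · u_j)) · u_j.

Step by step this gives:
  u_1 = (-2, 1, -3, -1)
  u_2 = (6/5, -13/5, -6/5, -7/5)
  u_3 = (79/87, 257/174, 22/29, -455/174)

Orthogonality check:
  u_2 · u_1 = 0 (should be 0)
  u_3 · u_1 = 0 (should be 0)
  u_3 · u_2 = 0 (should be 0)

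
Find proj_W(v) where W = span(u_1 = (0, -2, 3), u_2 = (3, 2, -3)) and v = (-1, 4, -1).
proj_W(v) = (-1, 22/13, -33/13)

Set up U = [u_1 | ... | u_2] ∈ R^(3×2). The projector onto W = col(U) is P = U (U^T U)^(-1) U^T.
Compute U^T U =
  [13, -13]
  [-13, 22],
and U^T v = (-11, 8).
Solve U^T U · c = U^T v for the coefficients: c = (-46/39, -1/3). The projection is proj_W(v) = U c.
Check: (v - proj_W(v)) · u_1 = 0  (should be 0).
Check: (v - proj_W(v)) · u_2 = 0  (should be 0).
Result: proj_W(v) = (-1, 22/13, -33/13).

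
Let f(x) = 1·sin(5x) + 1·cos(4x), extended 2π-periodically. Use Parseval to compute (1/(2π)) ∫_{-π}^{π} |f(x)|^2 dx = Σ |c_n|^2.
Σ |c_n|^2 = 1

Expand |f|^2 and use orthogonality of {sin(nx), cos(mx)} on [-π, π]:
  ∫_{-π}^{π} sin(nx)^2 dx = π, ∫ cos(mx)^2 dx = π, and cross terms integrate to 0.
So ∫_{-π}^{π} f(x)^2 dx = 1^2 · π + 1^2 · π = (1 + 1)π.
Divide by 2π: (1 + 1)/2 = 1.
By Parseval, this equals Σ |c_n|^2.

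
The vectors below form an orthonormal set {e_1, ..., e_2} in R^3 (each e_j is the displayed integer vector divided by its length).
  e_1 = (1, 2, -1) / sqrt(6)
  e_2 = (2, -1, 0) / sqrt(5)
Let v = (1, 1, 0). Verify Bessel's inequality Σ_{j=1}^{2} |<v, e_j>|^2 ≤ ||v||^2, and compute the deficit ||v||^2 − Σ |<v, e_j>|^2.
Σ |<v, e_j>|^2 = 17/10; ||v||^2 = 2; deficit = 3/10

Write each e_j = u_j / sqrt(<u_j, u_j>) where u_j is the displayed integer vector. Then <v, e_j> = <v, u_j> / sqrt(<u_j, u_j>), so |<v, e_j>|^2 = <v, u_j>^2 / <u_j, u_j>.
Coefficients: <v, e_1> = 3/sqrt(6), <v, e_2> = 1/sqrt(5).
Square and sum: Σ |<v, e_j>|^2 = 17/10.
Compute ||v||^2 = v·v = 2.
Deficit = 2 − 17/10 = 3/10 ≥ 0, confirming Bessel's inequality. (The deficit equals ||v − Σ <v,e_j> e_j||^2, the squared distance from v to span{e_j}.)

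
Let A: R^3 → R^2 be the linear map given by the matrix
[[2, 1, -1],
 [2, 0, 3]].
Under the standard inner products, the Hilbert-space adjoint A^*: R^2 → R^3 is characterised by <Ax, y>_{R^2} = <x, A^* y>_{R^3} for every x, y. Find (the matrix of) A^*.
A^* = A^T =
[[2, 2],
 [1, 0],
 [-1, 3]]

For real matrices with standard dot products, the defining identity <Ax, y> = <x, A^* y> gives (Ax)^T y = x^T (A^*) y, i.e. x^T A^T y = x^T (A^*) y. Since this holds for all x, y, we must have A^* = A^T. Therefore
A^* =
[[2, 2],
 [1, 0],
 [-1, 3]].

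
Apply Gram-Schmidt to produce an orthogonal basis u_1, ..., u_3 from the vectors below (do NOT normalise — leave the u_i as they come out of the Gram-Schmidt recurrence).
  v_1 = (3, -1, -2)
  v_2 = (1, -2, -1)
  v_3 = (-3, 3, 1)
Orthogonal basis:
  u_1 = (3, -1, -2)
  u_2 = (-1/2, -3/2, 0)
  u_3 = (-3/5, 1/5, -1)

Apply the Gram-Schmidt recurrence
  u_1 = v_1
  u_i = v_i − Σ_{j<i} ((v_i · u_j) / (u_j · u_j)) · u_j.

Step by step this gives:
  u_1 = (3, -1, -2)
  u_2 = (-1/2, -3/2, 0)
  u_3 = (-3/5, 1/5, -1)

Orthogonality check:
  u_2 · u_1 = 0 (should be 0)
  u_3 · u_1 = 0 (should be 0)
  u_3 · u_2 = 0 (should be 0)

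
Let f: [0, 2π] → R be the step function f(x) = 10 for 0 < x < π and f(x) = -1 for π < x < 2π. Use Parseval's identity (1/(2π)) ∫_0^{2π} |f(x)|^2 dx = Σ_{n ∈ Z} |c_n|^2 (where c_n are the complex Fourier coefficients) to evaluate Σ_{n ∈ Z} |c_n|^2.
Σ |c_n|^2 = 101/2

Parseval equates the L^2 energy of f (normalised by 1/(2π)) with the ℓ^2 sum of its Fourier coefficients: (1/(2π)) ∫_0^{2π} |f|^2 = Σ |c_n|^2.
Compute the left side: (1/(2π)) [∫_0^π 10^2 dx + ∫_π^{2π} (-1)^2 dx] = (1/(2π)) · (100π + 1π) = (100 + 1)/2 = 101/2.
So Σ_{n ∈ Z} |c_n|^2 = 101/2.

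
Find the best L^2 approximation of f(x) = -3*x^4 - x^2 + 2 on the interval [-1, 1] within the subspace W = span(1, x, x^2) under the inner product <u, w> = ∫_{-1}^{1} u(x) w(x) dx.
g(x) = 79/35 - 25*x^2/7

The best approximation g ∈ W is the orthogonal projection of f onto W. Writing g = a_0 + a_1 x + a_2 x^2, the coefficients solve the normal equations G · a = b where
  G_{ij} = <φ_i, φ_j> and b_i = <f, φ_i>, with φ_0 = 1, φ_1 = x, φ_2 = x^2.
G =
  [2, 0, 2/3]
  [0, 2/3, 0]
  [2/3, 0, 2/5],
b = (32/15, 0, 8/105).
Solving gives a_0 = 79/35, a_1 = 0, a_2 = -25/7, so
  g(x) = 79/35 - 25*x^2/7.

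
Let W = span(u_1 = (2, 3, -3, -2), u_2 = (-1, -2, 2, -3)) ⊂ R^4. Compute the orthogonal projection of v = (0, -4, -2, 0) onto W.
proj_W(v) = (-52/101, -85/101, 85/101, -4/101)

Set up U = [u_1 | ... | u_2] ∈ R^(4×2). The projector onto W = col(U) is P = U (U^T U)^(-1) U^T.
Compute U^T U =
  [26, -8]
  [-8, 18],
and U^T v = (-6, 4).
Solve U^T U · c = U^T v for the coefficients: c = (-19/101, 14/101). The projection is proj_W(v) = U c.
Check: (v - proj_W(v)) · u_1 = 0  (should be 0).
Check: (v - proj_W(v)) · u_2 = 0  (should be 0).
Result: proj_W(v) = (-52/101, -85/101, 85/101, -4/101).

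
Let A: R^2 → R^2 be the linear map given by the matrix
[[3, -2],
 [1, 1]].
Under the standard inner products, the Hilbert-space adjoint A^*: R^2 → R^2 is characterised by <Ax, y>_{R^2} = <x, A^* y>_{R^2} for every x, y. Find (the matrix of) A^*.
A^* = A^T =
[[3, 1],
 [-2, 1]]

For real matrices with standard dot products, the defining identity <Ax, y> = <x, A^* y> gives (Ax)^T y = x^T (A^*) y, i.e. x^T A^T y = x^T (A^*) y. Since this holds for all x, y, we must have A^* = A^T. Therefore
A^* =
[[3, 1],
 [-2, 1]].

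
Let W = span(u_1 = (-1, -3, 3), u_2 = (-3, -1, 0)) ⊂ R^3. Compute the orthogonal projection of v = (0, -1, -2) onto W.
proj_W(v) = (-75/154, 71/154, -54/77)

Set up U = [u_1 | ... | u_2] ∈ R^(3×2). The projector onto W = col(U) is P = U (U^T U)^(-1) U^T.
Compute U^T U =
  [19, 6]
  [6, 10],
and U^T v = (-3, 1).
Solve U^T U · c = U^T v for the coefficients: c = (-18/77, 37/154). The projection is proj_W(v) = U c.
Check: (v - proj_W(v)) · u_1 = 0  (should be 0).
Check: (v - proj_W(v)) · u_2 = 0  (should be 0).
Result: proj_W(v) = (-75/154, 71/154, -54/77).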